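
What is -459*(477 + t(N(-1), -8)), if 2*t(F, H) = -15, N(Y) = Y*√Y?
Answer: -431001/2 ≈ -2.1550e+5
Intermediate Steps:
N(Y) = Y^(3/2)
t(F, H) = -15/2 (t(F, H) = (½)*(-15) = -15/2)
-459*(477 + t(N(-1), -8)) = -459*(477 - 15/2) = -459*939/2 = -431001/2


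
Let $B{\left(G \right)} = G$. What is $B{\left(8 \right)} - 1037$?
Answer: $-1029$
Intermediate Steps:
$B{\left(8 \right)} - 1037 = 8 - 1037 = -1029$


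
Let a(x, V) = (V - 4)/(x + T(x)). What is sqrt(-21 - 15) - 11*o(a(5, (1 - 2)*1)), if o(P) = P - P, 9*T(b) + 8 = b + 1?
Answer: 6*I ≈ 6.0*I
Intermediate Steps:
T(b) = -7/9 + b/9 (T(b) = -8/9 + (b + 1)/9 = -8/9 + (1 + b)/9 = -8/9 + (1/9 + b/9) = -7/9 + b/9)
a(x, V) = (-4 + V)/(-7/9 + 10*x/9) (a(x, V) = (V - 4)/(x + (-7/9 + x/9)) = (-4 + V)/(-7/9 + 10*x/9))
o(P) = 0
sqrt(-21 - 15) - 11*o(a(5, (1 - 2)*1)) = sqrt(-21 - 15) - 11*0 = sqrt(-36) + 0 = 6*I + 0 = 6*I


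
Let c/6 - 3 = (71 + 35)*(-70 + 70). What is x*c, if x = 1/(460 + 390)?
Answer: 9/425 ≈ 0.021176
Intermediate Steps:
x = 1/850 ≈ 0.0011765
c = 18 (c = 18 + 6*((71 + 35)*(-70 + 70)) = 18 + 6*(106*0) = 18 + 6*0 = 18 + 0 = 18)
x*c = (1/850)*18 = 9/425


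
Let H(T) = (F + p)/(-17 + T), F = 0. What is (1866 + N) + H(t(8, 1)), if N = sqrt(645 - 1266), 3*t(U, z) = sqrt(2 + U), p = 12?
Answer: 4832970/2591 - 36*sqrt(10)/2591 + 3*I*sqrt(69) ≈ 1865.2 + 24.92*I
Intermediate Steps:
t(U, z) = sqrt(2 + U)/3
H(T) = 12/(-17 + T) (H(T) = (0 + 12)/(-17 + T) = 12/(-17 + T))
N = 3*I*sqrt(69) (N = sqrt(-621) = 3*I*sqrt(69) ≈ 24.92*I)
(1866 + N) + H(t(8, 1)) = (1866 + 3*I*sqrt(69)) + 12/(-17 + sqrt(2 + 8)/3) = (1866 + 3*I*sqrt(69)) + 12/(-17 + sqrt(10)/3) = 1866 + 12/(-17 + sqrt(10)/3) + 3*I*sqrt(69)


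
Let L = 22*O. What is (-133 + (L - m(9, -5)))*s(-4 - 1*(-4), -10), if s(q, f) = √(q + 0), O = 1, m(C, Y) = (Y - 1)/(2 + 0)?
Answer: 0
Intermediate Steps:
m(C, Y) = -½ + Y/2 (m(C, Y) = (-1 + Y)/2 = (-1 + Y)*(½) = -½ + Y/2)
L = 22 (L = 22*1 = 22)
s(q, f) = √q
(-133 + (L - m(9, -5)))*s(-4 - 1*(-4), -10) = (-133 + (22 - (-½ + (½)*(-5))))*√(-4 - 1*(-4)) = (-133 + (22 - (-½ - 5/2)))*√(-4 + 4) = (-133 + (22 - 1*(-3)))*√0 = (-133 + (22 + 3))*0 = (-133 + 25)*0 = -108*0 = 0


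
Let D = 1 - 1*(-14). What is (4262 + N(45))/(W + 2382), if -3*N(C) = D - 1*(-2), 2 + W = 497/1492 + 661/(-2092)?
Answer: 4981927502/2785748187 ≈ 1.7884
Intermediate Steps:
D = 15 (D = 1 + 14 = 15)
W = -773627/390158 (W = -2 + (497/1492 + 661/(-2092)) = -2 + (497*(1/1492) + 661*(-1/2092)) = -2 + (497/1492 - 661/2092) = -2 + 6689/390158 = -773627/390158 ≈ -1.9829)
N(C) = -17/3 (N(C) = -(15 - 1*(-2))/3 = -(15 + 2)/3 = -⅓*17 = -17/3)
(4262 + N(45))/(W + 2382) = (4262 - 17/3)/(-773627/390158 + 2382) = 12769/(3*(928582729/390158)) = (12769/3)*(390158/928582729) = 4981927502/2785748187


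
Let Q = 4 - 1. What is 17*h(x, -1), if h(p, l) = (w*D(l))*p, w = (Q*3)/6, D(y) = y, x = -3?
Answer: 153/2 ≈ 76.500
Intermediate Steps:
Q = 3
w = 3/2 (w = (3*3)/6 = 9*(⅙) = 3/2 ≈ 1.5000)
h(p, l) = 3*l*p/2 (h(p, l) = (3*l/2)*p = 3*l*p/2)
17*h(x, -1) = 17*((3/2)*(-1)*(-3)) = 17*(9/2) = 153/2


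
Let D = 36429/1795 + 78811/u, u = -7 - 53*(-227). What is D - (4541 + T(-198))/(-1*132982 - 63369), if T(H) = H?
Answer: 113876791654831/4237859341080 ≈ 26.871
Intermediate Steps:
u = 12024 (u = -7 + 12031 = 12024)
D = 579488041/21583080 (D = 36429/1795 + 78811/12024 = 579488041/21583080 ≈ 26.849)
D - (4541 + T(-198))/(-1*132982 - 63369) = 579488041/21583080 - (4541 - 198)/(-1*132982 - 63369) = 579488041/21583080 - 4343/(-132982 - 63369) = 579488041/21583080 - 4343/(-196351) = 579488041/21583080 - 4343*(-1)/196351 = 579488041/21583080 - 1*(-4343/196351) = 579488041/21583080 + 4343/196351 = 113876791654831/4237859341080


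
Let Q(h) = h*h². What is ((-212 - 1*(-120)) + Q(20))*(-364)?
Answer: -2878512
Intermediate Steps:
Q(h) = h³
((-212 - 1*(-120)) + Q(20))*(-364) = ((-212 - 1*(-120)) + 20³)*(-364) = ((-212 + 120) + 8000)*(-364) = (-92 + 8000)*(-364) = 7908*(-364) = -2878512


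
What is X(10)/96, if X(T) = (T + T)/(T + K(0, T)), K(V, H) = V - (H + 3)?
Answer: -5/72 ≈ -0.069444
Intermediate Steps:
K(V, H) = -3 + V - H (K(V, H) = V - (3 + H) = V + (-3 - H) = -3 + V - H)
X(T) = -2*T/3 (X(T) = (T + T)/(T + (-3 + 0 - T)) = (2*T)/(T + (-3 - T)) = (2*T)/(-3) = (2*T)*(-1/3) = -2*T/3)
X(10)/96 = -2/3*10/96 = -20/3*1/96 = -5/72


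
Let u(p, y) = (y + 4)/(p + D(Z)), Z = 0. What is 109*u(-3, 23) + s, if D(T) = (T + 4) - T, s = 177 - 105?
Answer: 3015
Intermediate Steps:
s = 72
D(T) = 4 (D(T) = (4 + T) - T = 4)
u(p, y) = (4 + y)/(4 + p) (u(p, y) = (y + 4)/(p + 4) = (4 + y)/(4 + p))
109*u(-3, 23) + s = 109*((4 + 23)/(4 - 3)) + 72 = 109*(27/1) + 72 = 109*(1*27) + 72 = 109*27 + 72 = 2943 + 72 = 3015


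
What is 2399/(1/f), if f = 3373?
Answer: 8091827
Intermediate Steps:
2399/(1/f) = 2399/(1/3373) = 2399*3373 = 8091827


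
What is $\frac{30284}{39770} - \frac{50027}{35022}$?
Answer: $- \frac{464483771}{696412470} \approx -0.66697$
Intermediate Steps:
$\frac{30284}{39770} - \frac{50027}{35022} = 30284 \cdot \frac{1}{39770} - \frac{50027}{35022} = \frac{15142}{19885} - \frac{50027}{35022} = - \frac{464483771}{696412470}$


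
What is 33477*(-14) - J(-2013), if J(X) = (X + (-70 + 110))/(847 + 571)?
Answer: -664583431/1418 ≈ -4.6868e+5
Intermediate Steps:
J(X) = 20/709 + X/1418 (J(X) = (X + 40)/1418 = (40 + X)*(1/1418) = 20/709 + X/1418)
33477*(-14) - J(-2013) = 33477*(-14) - (20/709 + (1/1418)*(-2013)) = -468678 - (20/709 - 2013/1418) = -468678 - 1*(-1973/1418) = -468678 + 1973/1418 = -664583431/1418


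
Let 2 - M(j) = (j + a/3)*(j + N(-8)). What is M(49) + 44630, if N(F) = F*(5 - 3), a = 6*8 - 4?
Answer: 42531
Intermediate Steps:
a = 44 (a = 48 - 4 = 44)
N(F) = 2*F (N(F) = F*2 = 2*F)
M(j) = 2 - (-16 + j)*(44/3 + j) (M(j) = 2 - (j + 44/3)*(j + 2*(-8)) = 2 - (j + 44*(⅓))*(j - 16) = 2 - (j + 44/3)*(-16 + j) = 2 - (44/3 + j)*(-16 + j) = 2 - (-16 + j)*(44/3 + j))
M(49) + 44630 = (710/3 - 1*49² + (4/3)*49) + 44630 = (710/3 - 1*2401 + 196/3) + 44630 = (710/3 - 2401 + 196/3) + 44630 = -2099 + 44630 = 42531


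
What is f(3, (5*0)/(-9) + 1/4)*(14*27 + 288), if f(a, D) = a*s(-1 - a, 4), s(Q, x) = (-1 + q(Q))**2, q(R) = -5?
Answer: 71928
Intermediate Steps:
s(Q, x) = 36 (s(Q, x) = (-1 - 5)**2 = (-6)**2 = 36)
f(a, D) = 36*a (f(a, D) = a*36 = 36*a)
f(3, (5*0)/(-9) + 1/4)*(14*27 + 288) = (36*3)*(14*27 + 288) = 108*(378 + 288) = 108*666 = 71928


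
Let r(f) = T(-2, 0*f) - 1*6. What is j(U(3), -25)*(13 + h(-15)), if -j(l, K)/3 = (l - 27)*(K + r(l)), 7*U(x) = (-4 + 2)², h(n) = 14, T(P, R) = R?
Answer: -464535/7 ≈ -66362.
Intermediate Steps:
r(f) = -6 (r(f) = 0*f - 1*6 = 0 - 6 = -6)
U(x) = 4/7 (U(x) = (-4 + 2)²/7 = (⅐)*(-2)² = (⅐)*4 = 4/7)
j(l, K) = -3*(-27 + l)*(-6 + K) (j(l, K) = -3*(l - 27)*(K - 6) = -3*(-27 + l)*(-6 + K))
j(U(3), -25)*(13 + h(-15)) = (-486 + 18*(4/7) + 81*(-25) - 3*(-25)*4/7)*(13 + 14) = (-486 + 72/7 - 2025 + 300/7)*27 = -17205/7*27 = -464535/7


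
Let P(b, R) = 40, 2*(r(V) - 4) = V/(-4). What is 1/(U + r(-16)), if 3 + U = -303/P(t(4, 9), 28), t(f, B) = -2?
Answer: -40/183 ≈ -0.21858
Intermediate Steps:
r(V) = 4 - V/8 (r(V) = 4 + (V/(-4))/2 = 4 + (V*(-¼))/2 = 4 + (-V/4)/2 = 4 - V/8)
U = -423/40 (U = -3 - 303/40 = -423/40 ≈ -10.575)
1/(U + r(-16)) = 1/(-423/40 + (4 - ⅛*(-16))) = 1/(-423/40 + (4 + 2)) = 1/(-423/40 + 6) = 1/(-183/40) = -40/183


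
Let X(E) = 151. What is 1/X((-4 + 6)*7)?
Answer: 1/151 ≈ 0.0066225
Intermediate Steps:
1/X((-4 + 6)*7) = 1/151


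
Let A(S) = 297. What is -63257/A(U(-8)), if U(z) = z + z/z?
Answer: -63257/297 ≈ -212.99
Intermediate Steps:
U(z) = 1 + z (U(z) = z + 1 = 1 + z)
-63257/A(U(-8)) = -63257/297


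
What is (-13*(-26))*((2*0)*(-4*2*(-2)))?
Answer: 0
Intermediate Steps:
(-13*(-26))*((2*0)*(-4*2*(-2))) = 338*(0*(-8*(-2))) = 338*(0*16) = 338*0 = 0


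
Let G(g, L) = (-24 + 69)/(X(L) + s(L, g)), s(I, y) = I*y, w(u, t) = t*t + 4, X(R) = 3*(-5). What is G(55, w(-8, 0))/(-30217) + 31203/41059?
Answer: 38656933560/50867871923 ≈ 0.75995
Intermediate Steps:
X(R) = -15
w(u, t) = 4 + t² (w(u, t) = t² + 4 = 4 + t²)
G(g, L) = 45/(-15 + L*g) (G(g, L) = (-24 + 69)/(-15 + L*g) = 45/(-15 + L*g))
G(55, w(-8, 0))/(-30217) + 31203/41059 = (45/(-15 + (4 + 0²)*55))/(-30217) + 31203/41059 = (45/(-15 + (4 + 0)*55))*(-1/30217) + 31203*(1/41059) = (45/(-15 + 4*55))*(-1/30217) + 31203/41059 = (45/(-15 + 220))*(-1/30217) + 31203/41059 = (45/205)*(-1/30217) + 31203/41059 = (45*(1/205))*(-1/30217) + 31203/41059 = (9/41)*(-1/30217) + 31203/41059 = -9/1238897 + 31203/41059 = 38656933560/50867871923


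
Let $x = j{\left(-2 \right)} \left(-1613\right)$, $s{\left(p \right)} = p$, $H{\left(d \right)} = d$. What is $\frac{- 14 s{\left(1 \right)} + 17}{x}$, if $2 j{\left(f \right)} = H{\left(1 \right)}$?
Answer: $- \frac{6}{1613} \approx -0.0037198$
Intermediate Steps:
$j{\left(f \right)} = \frac{1}{2}$ ($j{\left(f \right)} = \frac{1}{2} \cdot 1 = \frac{1}{2}$)
$x = - \frac{1613}{2}$ ($x = \frac{1}{2} \left(-1613\right) = - \frac{1613}{2} \approx -806.5$)
$\frac{- 14 s{\left(1 \right)} + 17}{x} = \frac{\left(-14\right) 1 + 17}{- \frac{1613}{2}} = \left(-14 + 17\right) \left(- \frac{2}{1613}\right) = 3 \left(- \frac{2}{1613}\right) = - \frac{6}{1613}$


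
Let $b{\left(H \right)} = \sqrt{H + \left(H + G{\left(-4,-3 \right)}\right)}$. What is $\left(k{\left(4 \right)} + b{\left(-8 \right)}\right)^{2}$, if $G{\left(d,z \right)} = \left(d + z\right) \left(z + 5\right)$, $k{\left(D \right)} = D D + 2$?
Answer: $\left(18 + i \sqrt{30}\right)^{2} \approx 294.0 + 197.18 i$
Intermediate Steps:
$k{\left(D \right)} = 2 + D^{2}$ ($k{\left(D \right)} = D^{2} + 2 = 2 + D^{2}$)
$G{\left(d,z \right)} = \left(5 + z\right) \left(d + z\right)$ ($G{\left(d,z \right)} = \left(d + z\right) \left(5 + z\right) = \left(5 + z\right) \left(d + z\right)$)
$b{\left(H \right)} = \sqrt{-14 + 2 H}$ ($b{\left(H \right)} = \sqrt{H + \left(H + \left(\left(-3\right)^{2} + 5 \left(-4\right) + 5 \left(-3\right) - -12\right)\right)} = \sqrt{H + \left(H + \left(9 - 20 - 15 + 12\right)\right)} = \sqrt{H + \left(H - 14\right)} = \sqrt{H + \left(-14 + H\right)} = \sqrt{-14 + 2 H}$)
$\left(k{\left(4 \right)} + b{\left(-8 \right)}\right)^{2} = \left(\left(2 + 4^{2}\right) + \sqrt{-14 + 2 \left(-8\right)}\right)^{2} = \left(\left(2 + 16\right) + \sqrt{-14 - 16}\right)^{2} = \left(18 + \sqrt{-30}\right)^{2} = \left(18 + i \sqrt{30}\right)^{2}$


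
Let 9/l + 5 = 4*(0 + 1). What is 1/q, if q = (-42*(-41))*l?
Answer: -1/15498 ≈ -6.4524e-5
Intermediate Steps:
l = -9 (l = 9/(-5 + 4*(0 + 1)) = 9/(-5 + 4*1) = 9/(-5 + 4) = 9/(-1) = 9*(-1) = -9)
q = -15498 (q = -42*(-41)*(-9) = 1722*(-9) = -15498)
1/q = 1/(-15498) = -1/15498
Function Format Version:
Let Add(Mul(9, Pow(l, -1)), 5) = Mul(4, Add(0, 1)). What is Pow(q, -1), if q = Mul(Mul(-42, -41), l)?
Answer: Rational(-1, 15498) ≈ -6.4524e-5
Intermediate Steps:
l = -9 (l = Mul(9, Pow(Add(-5, Mul(4, Add(0, 1))), -1)) = Mul(9, Pow(Add(-5, Mul(4, 1)), -1)) = Mul(9, Pow(Add(-5, 4), -1)) = Mul(9, Pow(-1, -1)) = Mul(9, -1) = -9)
q = -15498 (q = Mul(Mul(-42, -41), -9) = Mul(1722, -9) = -15498)
Pow(q, -1) = Pow(-15498, -1) = Rational(-1, 15498)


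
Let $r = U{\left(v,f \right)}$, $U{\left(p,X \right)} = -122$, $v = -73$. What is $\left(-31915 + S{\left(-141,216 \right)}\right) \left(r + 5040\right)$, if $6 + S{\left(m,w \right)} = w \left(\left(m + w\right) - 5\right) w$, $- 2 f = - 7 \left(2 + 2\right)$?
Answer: $15904807082$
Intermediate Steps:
$f = 14$ ($f = - \frac{\left(-7\right) \left(2 + 2\right)}{2} = - \frac{\left(-7\right) 4}{2} = \left(- \frac{1}{2}\right) \left(-28\right) = 14$)
$r = -122$
$S{\left(m,w \right)} = -6 + w^{2} \left(-5 + m + w\right)$ ($S{\left(m,w \right)} = -6 + w \left(\left(m + w\right) - 5\right) w = -6 + w \left(-5 + m + w\right) w = -6 + w^{2} \left(-5 + m + w\right)$)
$\left(-31915 + S{\left(-141,216 \right)}\right) \left(r + 5040\right) = \left(-31915 - \left(6 - 10077696 + 6811776\right)\right) \left(-122 + 5040\right) = \left(-31915 - -3265914\right) 4918 = \left(-31915 + 3265914\right) 4918 = 3233999 \cdot 4918 = 15904807082$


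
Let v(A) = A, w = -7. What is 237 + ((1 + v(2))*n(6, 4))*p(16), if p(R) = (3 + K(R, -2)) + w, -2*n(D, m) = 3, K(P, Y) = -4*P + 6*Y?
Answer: 597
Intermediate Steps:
n(D, m) = -3/2 (n(D, m) = -½*3 = -3/2)
p(R) = -16 - 4*R (p(R) = (3 + (-4*R + 6*(-2))) - 7 = (3 + (-4*R - 12)) - 7 = (3 + (-12 - 4*R)) - 7 = (-9 - 4*R) - 7 = -16 - 4*R)
237 + ((1 + v(2))*n(6, 4))*p(16) = 237 + ((1 + 2)*(-3/2))*(-16 - 4*16) = 237 + (3*(-3/2))*(-16 - 64) = 237 - 9/2*(-80) = 237 + 360 = 597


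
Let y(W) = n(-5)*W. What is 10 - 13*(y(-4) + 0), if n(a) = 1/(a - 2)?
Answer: 18/7 ≈ 2.5714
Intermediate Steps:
n(a) = 1/(-2 + a)
y(W) = -W/7 (y(W) = W/(-2 - 5) = W/(-7) = -W/7)
10 - 13*(y(-4) + 0) = 10 - 13*(-⅐*(-4) + 0) = 10 - 13*(4/7 + 0) = 10 - 13*4/7 = 10 - 52/7 = 18/7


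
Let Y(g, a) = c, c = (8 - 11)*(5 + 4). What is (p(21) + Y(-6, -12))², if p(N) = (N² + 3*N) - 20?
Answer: 208849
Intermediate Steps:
c = -27 (c = -3*9 = -27)
Y(g, a) = -27
p(N) = -20 + N² + 3*N
(p(21) + Y(-6, -12))² = ((-20 + 21² + 3*21) - 27)² = ((-20 + 441 + 63) - 27)² = (484 - 27)² = 457² = 208849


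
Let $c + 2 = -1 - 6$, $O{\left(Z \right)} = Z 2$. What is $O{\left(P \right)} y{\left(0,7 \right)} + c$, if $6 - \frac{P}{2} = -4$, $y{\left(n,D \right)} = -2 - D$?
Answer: $-369$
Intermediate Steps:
$P = 20$ ($P = 12 - -8 = 12 + 8 = 20$)
$O{\left(Z \right)} = 2 Z$
$c = -9$ ($c = -2 - 7 = -9$)
$O{\left(P \right)} y{\left(0,7 \right)} + c = 2 \cdot 20 \left(-2 - 7\right) - 9 = 40 \left(-2 - 7\right) - 9 = 40 \left(-9\right) - 9 = -360 - 9 = -369$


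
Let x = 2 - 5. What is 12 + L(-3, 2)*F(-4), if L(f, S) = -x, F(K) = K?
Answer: 0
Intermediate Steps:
x = -3
L(f, S) = 3 (L(f, S) = -1*(-3) = 3)
12 + L(-3, 2)*F(-4) = 12 + 3*(-4) = 12 - 12 = 0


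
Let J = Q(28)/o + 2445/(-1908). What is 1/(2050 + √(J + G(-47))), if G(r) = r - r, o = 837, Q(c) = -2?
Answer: 363760200/745708637809 - 6*I*√1122870561/745708637809 ≈ 0.0004878 - 2.6962e-7*I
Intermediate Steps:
G(r) = 0
J = -227809/177444 (J = -2/837 + 2445/(-1908) = -2*1/837 + 2445*(-1/1908) = -2/837 - 815/636 = -227809/177444 ≈ -1.2838)
1/(2050 + √(J + G(-47))) = 1/(2050 + √(-227809/177444 + 0)) = 1/(2050 + √(-227809/177444)) = 1/(2050 + I*√1122870561/29574)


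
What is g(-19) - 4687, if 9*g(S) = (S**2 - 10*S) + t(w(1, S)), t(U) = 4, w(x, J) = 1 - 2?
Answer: -13876/3 ≈ -4625.3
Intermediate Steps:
w(x, J) = -1
g(S) = 4/9 - 10*S/9 + S**2/9 (g(S) = ((S**2 - 10*S) + 4)/9 = (4 + S**2 - 10*S)/9 = 4/9 - 10*S/9 + S**2/9)
g(-19) - 4687 = (4/9 - 10/9*(-19) + (1/9)*(-19)**2) - 4687 = (4/9 + 190/9 + (1/9)*361) - 4687 = (4/9 + 190/9 + 361/9) - 4687 = 185/3 - 4687 = -13876/3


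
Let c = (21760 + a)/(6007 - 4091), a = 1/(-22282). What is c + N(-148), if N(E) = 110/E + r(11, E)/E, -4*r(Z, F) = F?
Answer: 16370741337/1579615544 ≈ 10.364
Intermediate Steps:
a = -1/22282 ≈ -4.4879e-5
r(Z, F) = -F/4
c = 484856319/42692312 (c = (21760 - 1/22282)/(6007 - 4091) = (484856319/22282)/1916 = (484856319/22282)*(1/1916) = 484856319/42692312 ≈ 11.357)
N(E) = -1/4 + 110/E (N(E) = 110/E + (-E/4)/E = 110/E - 1/4 = -1/4 + 110/E)
c + N(-148) = 484856319/42692312 + (1/4)*(440 - 1*(-148))/(-148) = 484856319/42692312 + (1/4)*(-1/148)*(440 + 148) = 484856319/42692312 + (1/4)*(-1/148)*588 = 484856319/42692312 - 147/148 = 16370741337/1579615544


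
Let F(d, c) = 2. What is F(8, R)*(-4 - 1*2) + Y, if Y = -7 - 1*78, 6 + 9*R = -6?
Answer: -97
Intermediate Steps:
R = -4/3 (R = -2/3 + (1/9)*(-6) = -2/3 - 2/3 = -4/3 ≈ -1.3333)
Y = -85 (Y = -7 - 78 = -85)
F(8, R)*(-4 - 1*2) + Y = 2*(-4 - 1*2) - 85 = 2*(-4 - 2) - 85 = 2*(-6) - 85 = -12 - 85 = -97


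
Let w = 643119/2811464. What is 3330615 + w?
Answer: 9363904813479/2811464 ≈ 3.3306e+6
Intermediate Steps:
w = 643119/2811464 (w = 643119*(1/2811464) = 643119/2811464 ≈ 0.22875)
3330615 + w = 3330615 + 643119/2811464 = 9363904813479/2811464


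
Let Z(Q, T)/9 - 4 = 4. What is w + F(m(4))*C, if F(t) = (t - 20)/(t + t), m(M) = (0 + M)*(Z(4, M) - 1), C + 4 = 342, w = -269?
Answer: -7945/71 ≈ -111.90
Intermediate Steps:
Z(Q, T) = 72 (Z(Q, T) = 36 + 9*4 = 36 + 36 = 72)
C = 338 (C = -4 + 342 = 338)
m(M) = 71*M (m(M) = (0 + M)*(72 - 1) = M*71 = 71*M)
F(t) = (-20 + t)/(2*t) (F(t) = (-20 + t)/((2*t)) = (-20 + t)*(1/(2*t)) = (-20 + t)/(2*t))
w + F(m(4))*C = -269 + ((-20 + 71*4)/(2*((71*4))))*338 = -269 + ((½)*(-20 + 284)/284)*338 = -269 + ((½)*(1/284)*264)*338 = -269 + (33/71)*338 = -269 + 11154/71 = -7945/71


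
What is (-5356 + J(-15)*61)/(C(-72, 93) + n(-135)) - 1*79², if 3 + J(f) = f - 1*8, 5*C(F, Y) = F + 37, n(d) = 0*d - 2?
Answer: -16409/3 ≈ -5469.7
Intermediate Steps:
n(d) = -2 (n(d) = 0 - 2 = -2)
C(F, Y) = 37/5 + F/5 (C(F, Y) = (F + 37)/5 = (37 + F)/5 = 37/5 + F/5)
J(f) = -11 + f (J(f) = -3 + (f - 1*8) = -3 + (f - 8) = -3 + (-8 + f) = -11 + f)
(-5356 + J(-15)*61)/(C(-72, 93) + n(-135)) - 1*79² = (-5356 + (-11 - 15)*61)/((37/5 + (⅕)*(-72)) - 2) - 1*79² = (-5356 - 26*61)/((37/5 - 72/5) - 2) - 1*6241 = (-5356 - 1586)/(-7 - 2) - 6241 = -6942/(-9) - 6241 = -6942*(-⅑) - 6241 = 2314/3 - 6241 = -16409/3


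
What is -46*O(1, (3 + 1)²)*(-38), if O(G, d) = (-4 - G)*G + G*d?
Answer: 19228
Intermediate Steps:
O(G, d) = G*d + G*(-4 - G) (O(G, d) = G*(-4 - G) + G*d = G*d + G*(-4 - G))
-46*O(1, (3 + 1)²)*(-38) = -46*(-4 + (3 + 1)² - 1*1)*(-38) = -46*(-4 + 4² - 1)*(-38) = -46*(-4 + 16 - 1)*(-38) = -46*11*(-38) = -506*(-38) = 19228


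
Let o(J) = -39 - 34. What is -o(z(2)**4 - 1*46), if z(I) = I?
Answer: 73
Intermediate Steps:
o(J) = -73
-o(z(2)**4 - 1*46) = -1*(-73) = 73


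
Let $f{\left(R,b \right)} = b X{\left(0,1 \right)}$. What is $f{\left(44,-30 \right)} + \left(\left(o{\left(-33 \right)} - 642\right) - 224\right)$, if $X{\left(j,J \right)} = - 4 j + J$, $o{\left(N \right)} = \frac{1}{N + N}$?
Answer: $- \frac{59137}{66} \approx -896.02$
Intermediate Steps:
$o{\left(N \right)} = \frac{1}{2 N}$
$X{\left(j,J \right)} = J - 4 j$
$f{\left(R,b \right)} = b$ ($f{\left(R,b \right)} = b \left(1 - 0\right) = b \left(1 + 0\right) = b 1 = b$)
$f{\left(44,-30 \right)} + \left(\left(o{\left(-33 \right)} - 642\right) - 224\right) = -30 - \left(866 + \frac{1}{66}\right) = -30 + \left(\left(\frac{1}{2} \left(- \frac{1}{33}\right) - 642\right) - 224\right) = -30 - \frac{57157}{66} = - \frac{59137}{66}$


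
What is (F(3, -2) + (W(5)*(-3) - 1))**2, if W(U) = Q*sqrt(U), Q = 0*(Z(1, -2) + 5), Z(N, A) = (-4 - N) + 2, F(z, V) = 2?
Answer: 1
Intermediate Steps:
Z(N, A) = -2 - N
Q = 0 (Q = 0*((-2 - 1*1) + 5) = 0*((-2 - 1) + 5) = 0*(-3 + 5) = 0*2 = 0)
W(U) = 0 (W(U) = 0*sqrt(U) = 0)
(F(3, -2) + (W(5)*(-3) - 1))**2 = (2 + (0*(-3) - 1))**2 = (2 + (0 - 1))**2 = (2 - 1)**2 = 1**2 = 1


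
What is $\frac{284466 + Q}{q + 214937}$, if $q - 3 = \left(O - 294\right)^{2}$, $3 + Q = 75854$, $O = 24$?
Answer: $\frac{360317}{287840} \approx 1.2518$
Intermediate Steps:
$Q = 75851$ ($Q = -3 + 75854 = 75851$)
$q = 72903$ ($q = 3 + \left(24 - 294\right)^{2} = 3 + \left(-270\right)^{2} = 3 + 72900 = 72903$)
$\frac{284466 + Q}{q + 214937} = \frac{284466 + 75851}{72903 + 214937} = \frac{360317}{287840}$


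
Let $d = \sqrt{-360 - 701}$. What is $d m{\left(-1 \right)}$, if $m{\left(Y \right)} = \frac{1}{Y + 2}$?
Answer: $i \sqrt{1061} \approx 32.573 i$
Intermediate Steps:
$m{\left(Y \right)} = \frac{1}{2 + Y}$
$d = i \sqrt{1061}$ ($d = \sqrt{-1061} = i \sqrt{1061} \approx 32.573 i$)
$d m{\left(-1 \right)} = \frac{i \sqrt{1061}}{2 - 1} = \frac{i \sqrt{1061}}{1} = i \sqrt{1061} \cdot 1 = i \sqrt{1061}$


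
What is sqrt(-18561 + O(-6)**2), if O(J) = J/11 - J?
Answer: I*sqrt(2242281)/11 ≈ 136.13*I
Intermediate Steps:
O(J) = -10*J/11 (O(J) = J*(1/11) - J = J/11 - J = -10*J/11)
sqrt(-18561 + O(-6)**2) = sqrt(-18561 + (-10/11*(-6))**2) = sqrt(-18561 + (60/11)**2) = sqrt(-18561 + 3600/121) = sqrt(-2242281/121) = I*sqrt(2242281)/11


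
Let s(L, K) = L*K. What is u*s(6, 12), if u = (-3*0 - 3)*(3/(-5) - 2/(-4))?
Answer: 108/5 ≈ 21.600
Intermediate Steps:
s(L, K) = K*L
u = 3/10 (u = (0 - 3)*(3*(-⅕) - 2*(-¼)) = -3*(-⅗ + ½) = -3*(-⅒) = 3/10 ≈ 0.30000)
u*s(6, 12) = 3*(12*6)/10 = (3/10)*72 = 108/5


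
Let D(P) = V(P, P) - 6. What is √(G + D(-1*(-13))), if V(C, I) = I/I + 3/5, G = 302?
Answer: 4*√465/5 ≈ 17.251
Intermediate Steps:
V(C, I) = 8/5 (V(C, I) = 1 + 3*(⅕) = 1 + ⅗ = 8/5)
D(P) = -22/5 (D(P) = 8/5 - 6 = -22/5)
√(G + D(-1*(-13))) = √(302 - 22/5) = √(1488/5) = 4*√465/5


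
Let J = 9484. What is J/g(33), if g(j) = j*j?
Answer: 9484/1089 ≈ 8.7089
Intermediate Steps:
g(j) = j²
J/g(33) = 9484/(33²) = 9484/1089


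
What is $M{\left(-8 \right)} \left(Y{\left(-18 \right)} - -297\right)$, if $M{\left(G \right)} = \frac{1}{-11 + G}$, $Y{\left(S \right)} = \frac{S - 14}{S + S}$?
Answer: $- \frac{2681}{171} \approx -15.678$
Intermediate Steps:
$Y{\left(S \right)} = \frac{-14 + S}{2 S}$
$M{\left(-8 \right)} \left(Y{\left(-18 \right)} - -297\right) = \frac{\frac{-14 - 18}{2 \left(-18\right)} - -297}{-11 - 8} = \frac{\frac{1}{2} \left(- \frac{1}{18}\right) \left(-32\right) + 297}{-19} = - \frac{\frac{8}{9} + 297}{19} = \left(- \frac{1}{19}\right) \frac{2681}{9} = - \frac{2681}{171}$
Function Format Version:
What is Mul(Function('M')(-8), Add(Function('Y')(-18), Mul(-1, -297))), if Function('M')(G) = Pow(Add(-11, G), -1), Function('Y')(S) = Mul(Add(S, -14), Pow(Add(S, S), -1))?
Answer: Rational(-2681, 171) ≈ -15.678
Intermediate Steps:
Function('Y')(S) = Mul(Rational(1, 2), Pow(S, -1), Add(-14, S)) (Function('Y')(S) = Mul(Add(-14, S), Pow(Mul(2, S), -1)) = Mul(Add(-14, S), Mul(Rational(1, 2), Pow(S, -1))) = Mul(Rational(1, 2), Pow(S, -1), Add(-14, S)))
Mul(Function('M')(-8), Add(Function('Y')(-18), Mul(-1, -297))) = Mul(Pow(Add(-11, -8), -1), Add(Mul(Rational(1, 2), Pow(-18, -1), Add(-14, -18)), Mul(-1, -297))) = Mul(Pow(-19, -1), Add(Mul(Rational(1, 2), Rational(-1, 18), -32), 297)) = Mul(Rational(-1, 19), Add(Rational(8, 9), 297)) = Mul(Rational(-1, 19), Rational(2681, 9)) = Rational(-2681, 171)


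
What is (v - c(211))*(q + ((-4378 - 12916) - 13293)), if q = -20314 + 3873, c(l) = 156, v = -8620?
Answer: 412717728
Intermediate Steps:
q = -16441
(v - c(211))*(q + ((-4378 - 12916) - 13293)) = (-8620 - 1*156)*(-16441 + ((-4378 - 12916) - 13293)) = (-8620 - 156)*(-16441 + (-17294 - 13293)) = -8776*(-16441 - 30587) = -8776*(-47028) = 412717728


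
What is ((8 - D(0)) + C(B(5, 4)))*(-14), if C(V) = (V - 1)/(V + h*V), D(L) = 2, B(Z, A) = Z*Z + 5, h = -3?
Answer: -2317/30 ≈ -77.233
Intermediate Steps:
B(Z, A) = 5 + Z**2 (B(Z, A) = Z**2 + 5 = 5 + Z**2)
C(V) = -(-1 + V)/(2*V) (C(V) = (V - 1)/(V - 3*V) = (-1 + V)/((-2*V)) = (-1 + V)*(-1/(2*V)) = -(-1 + V)/(2*V))
((8 - D(0)) + C(B(5, 4)))*(-14) = ((8 - 1*2) + (1 - (5 + 5**2))/(2*(5 + 5**2)))*(-14) = ((8 - 2) + (1 - (5 + 25))/(2*(5 + 25)))*(-14) = (6 + (1/2)*(1 - 1*30)/30)*(-14) = (6 + (1/2)*(1/30)*(1 - 30))*(-14) = (6 + (1/2)*(1/30)*(-29))*(-14) = (6 - 29/60)*(-14) = (331/60)*(-14) = -2317/30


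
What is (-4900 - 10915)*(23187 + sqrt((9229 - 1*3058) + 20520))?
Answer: -366702405 - 15815*sqrt(26691) ≈ -3.6929e+8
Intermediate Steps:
(-4900 - 10915)*(23187 + sqrt((9229 - 1*3058) + 20520)) = -15815*(23187 + sqrt((9229 - 3058) + 20520)) = -15815*(23187 + sqrt(6171 + 20520)) = -15815*(23187 + sqrt(26691)) = -366702405 - 15815*sqrt(26691)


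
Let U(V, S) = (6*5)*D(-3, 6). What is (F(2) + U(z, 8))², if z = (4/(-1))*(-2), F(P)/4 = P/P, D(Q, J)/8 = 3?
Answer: 524176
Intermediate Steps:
D(Q, J) = 24 (D(Q, J) = 8*3 = 24)
F(P) = 4 (F(P) = 4*(P/P) = 4*1 = 4)
z = 8 (z = (4*(-1))*(-2) = -4*(-2) = 8)
U(V, S) = 720 (U(V, S) = (6*5)*24 = 30*24 = 720)
(F(2) + U(z, 8))² = (4 + 720)² = 724² = 524176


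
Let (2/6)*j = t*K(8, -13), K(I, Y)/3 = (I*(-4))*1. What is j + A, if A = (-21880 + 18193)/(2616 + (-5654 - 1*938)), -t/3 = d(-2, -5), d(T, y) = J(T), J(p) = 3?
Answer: 10309479/3976 ≈ 2592.9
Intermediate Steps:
K(I, Y) = -12*I (K(I, Y) = 3*((I*(-4))*1) = 3*(-4*I*1) = 3*(-4*I) = -12*I)
d(T, y) = 3
t = -9 (t = -3*3 = -9)
j = 2592 (j = 3*(-(-108)*8) = 3*(-9*(-96)) = 3*864 = 2592)
A = 3687/3976 (A = -3687/(2616 + (-5654 - 938)) = -3687/(2616 - 6592) = -3687/(-3976) = -3687*(-1/3976) = 3687/3976 ≈ 0.92731)
j + A = 2592 + 3687/3976 = 10309479/3976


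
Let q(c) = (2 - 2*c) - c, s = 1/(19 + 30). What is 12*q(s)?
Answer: 1140/49 ≈ 23.265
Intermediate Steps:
s = 1/49 ≈ 0.020408
q(c) = 2 - 3*c
12*q(s) = 12*(2 - 3*1/49) = 12*(2 - 3/49) = 12*(95/49) = 1140/49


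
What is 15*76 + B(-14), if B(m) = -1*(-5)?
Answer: 1145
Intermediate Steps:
B(m) = 5
15*76 + B(-14) = 15*76 + 5 = 1140 + 5 = 1145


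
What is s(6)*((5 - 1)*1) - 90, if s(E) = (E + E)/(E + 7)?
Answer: -1122/13 ≈ -86.308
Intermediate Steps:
s(E) = 2*E/(7 + E) (s(E) = (2*E)/(7 + E) = 2*E/(7 + E))
s(6)*((5 - 1)*1) - 90 = (2*6/(7 + 6))*((5 - 1)*1) - 90 = (2*6/13)*(4*1) - 90 = (2*6*(1/13))*4 - 90 = (12/13)*4 - 90 = 48/13 - 90 = -1122/13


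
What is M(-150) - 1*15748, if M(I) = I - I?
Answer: -15748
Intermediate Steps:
M(I) = 0
M(-150) - 1*15748 = 0 - 1*15748 = 0 - 15748 = -15748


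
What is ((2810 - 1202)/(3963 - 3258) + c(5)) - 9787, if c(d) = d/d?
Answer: -2299174/235 ≈ -9783.7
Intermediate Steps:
c(d) = 1
((2810 - 1202)/(3963 - 3258) + c(5)) - 9787 = ((2810 - 1202)/(3963 - 3258) + 1) - 9787 = (1608/705 + 1) - 9787 = (1608*(1/705) + 1) - 9787 = (536/235 + 1) - 9787 = 771/235 - 9787 = -2299174/235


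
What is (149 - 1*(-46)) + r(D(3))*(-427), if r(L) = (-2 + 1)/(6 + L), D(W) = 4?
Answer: 2377/10 ≈ 237.70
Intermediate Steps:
r(L) = -1/(6 + L)
(149 - 1*(-46)) + r(D(3))*(-427) = (149 - 1*(-46)) - 1/(6 + 4)*(-427) = (149 + 46) - 1/10*(-427) = 195 - 1*⅒*(-427) = 195 - ⅒*(-427) = 195 + 427/10 = 2377/10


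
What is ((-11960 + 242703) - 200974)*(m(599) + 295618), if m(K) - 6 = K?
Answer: 8818262487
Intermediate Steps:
m(K) = 6 + K
((-11960 + 242703) - 200974)*(m(599) + 295618) = ((-11960 + 242703) - 200974)*((6 + 599) + 295618) = (230743 - 200974)*(605 + 295618) = 29769*296223 = 8818262487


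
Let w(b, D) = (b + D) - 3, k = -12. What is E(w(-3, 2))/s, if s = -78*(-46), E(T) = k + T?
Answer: -4/897 ≈ -0.0044593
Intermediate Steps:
w(b, D) = -3 + D + b (w(b, D) = (D + b) - 3 = -3 + D + b)
E(T) = -12 + T
s = 3588
E(w(-3, 2))/s = (-12 + (-3 + 2 - 3))/3588 = (-12 - 4)*(1/3588) = -16*1/3588 = -4/897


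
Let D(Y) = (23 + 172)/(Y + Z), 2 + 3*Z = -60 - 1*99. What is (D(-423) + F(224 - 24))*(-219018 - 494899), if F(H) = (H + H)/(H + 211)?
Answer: -3641690617/9042 ≈ -4.0275e+5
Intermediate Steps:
Z = -161/3 (Z = -2/3 + (-60 - 1*99)/3 = -2/3 + (-60 - 99)/3 = -2/3 + (1/3)*(-159) = -2/3 - 53 = -161/3 ≈ -53.667)
F(H) = 2*H/(211 + H) (F(H) = (2*H)/(211 + H) = 2*H/(211 + H))
D(Y) = 195/(-161/3 + Y) (D(Y) = (23 + 172)/(Y - 161/3) = 195/(-161/3 + Y))
(D(-423) + F(224 - 24))*(-219018 - 494899) = (585/(-161 + 3*(-423)) + 2*(224 - 24)/(211 + (224 - 24)))*(-219018 - 494899) = (585/(-161 - 1269) + 2*200/(211 + 200))*(-713917) = (585/(-1430) + 2*200/411)*(-713917) = (585*(-1/1430) + 2*200*(1/411))*(-713917) = (-9/22 + 400/411)*(-713917) = (5101/9042)*(-713917) = -3641690617/9042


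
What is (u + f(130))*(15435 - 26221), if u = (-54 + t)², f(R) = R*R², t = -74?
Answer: -23873559824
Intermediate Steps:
f(R) = R³
u = 16384 (u = (-54 - 74)² = (-128)² = 16384)
(u + f(130))*(15435 - 26221) = (16384 + 130³)*(15435 - 26221) = (16384 + 2197000)*(-10786) = 2213384*(-10786) = -23873559824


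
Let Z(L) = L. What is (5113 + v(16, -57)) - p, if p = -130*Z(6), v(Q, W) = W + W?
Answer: 5779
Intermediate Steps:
v(Q, W) = 2*W
p = -780 (p = -130*6 = -780)
(5113 + v(16, -57)) - p = (5113 + 2*(-57)) - 1*(-780) = (5113 - 114) + 780 = 4999 + 780 = 5779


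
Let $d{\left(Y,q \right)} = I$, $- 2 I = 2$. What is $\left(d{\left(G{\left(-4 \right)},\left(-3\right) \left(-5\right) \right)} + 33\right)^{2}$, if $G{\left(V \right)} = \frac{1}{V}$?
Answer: $1024$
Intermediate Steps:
$I = -1$ ($I = \left(- \frac{1}{2}\right) 2 = -1$)
$d{\left(Y,q \right)} = -1$
$\left(d{\left(G{\left(-4 \right)},\left(-3\right) \left(-5\right) \right)} + 33\right)^{2} = \left(-1 + 33\right)^{2} = 32^{2} = 1024$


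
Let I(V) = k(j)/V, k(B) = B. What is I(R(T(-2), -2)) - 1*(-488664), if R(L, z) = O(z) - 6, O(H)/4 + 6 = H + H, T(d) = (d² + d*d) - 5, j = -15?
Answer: 22478559/46 ≈ 4.8866e+5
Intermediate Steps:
T(d) = -5 + 2*d² (T(d) = (d² + d²) - 5 = 2*d² - 5 = -5 + 2*d²)
O(H) = -24 + 8*H (O(H) = -24 + 4*(H + H) = -24 + 4*(2*H) = -24 + 8*H)
R(L, z) = -30 + 8*z (R(L, z) = (-24 + 8*z) - 6 = -30 + 8*z)
I(V) = -15/V
I(R(T(-2), -2)) - 1*(-488664) = -15/(-30 + 8*(-2)) - 1*(-488664) = -15/(-30 - 16) + 488664 = -15/(-46) + 488664 = -15*(-1/46) + 488664 = 15/46 + 488664 = 22478559/46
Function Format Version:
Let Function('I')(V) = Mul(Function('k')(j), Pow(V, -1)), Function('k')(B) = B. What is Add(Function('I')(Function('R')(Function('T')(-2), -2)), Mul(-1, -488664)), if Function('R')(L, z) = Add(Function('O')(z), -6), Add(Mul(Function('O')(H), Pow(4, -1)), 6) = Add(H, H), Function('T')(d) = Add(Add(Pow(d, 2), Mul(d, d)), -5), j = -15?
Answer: Rational(22478559, 46) ≈ 4.8866e+5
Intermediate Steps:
Function('T')(d) = Add(-5, Mul(2, Pow(d, 2))) (Function('T')(d) = Add(Add(Pow(d, 2), Pow(d, 2)), -5) = Add(Mul(2, Pow(d, 2)), -5) = Add(-5, Mul(2, Pow(d, 2))))
Function('O')(H) = Add(-24, Mul(8, H)) (Function('O')(H) = Add(-24, Mul(4, Add(H, H))) = Add(-24, Mul(4, Mul(2, H))) = Add(-24, Mul(8, H)))
Function('R')(L, z) = Add(-30, Mul(8, z)) (Function('R')(L, z) = Add(Add(-24, Mul(8, z)), -6) = Add(-30, Mul(8, z)))
Function('I')(V) = Mul(-15, Pow(V, -1))
Add(Function('I')(Function('R')(Function('T')(-2), -2)), Mul(-1, -488664)) = Add(Mul(-15, Pow(Add(-30, Mul(8, -2)), -1)), Mul(-1, -488664)) = Add(Mul(-15, Pow(Add(-30, -16), -1)), 488664) = Add(Mul(-15, Pow(-46, -1)), 488664) = Add(Mul(-15, Rational(-1, 46)), 488664) = Add(Rational(15, 46), 488664) = Rational(22478559, 46)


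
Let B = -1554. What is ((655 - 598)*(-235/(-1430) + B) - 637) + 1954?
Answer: -24953967/286 ≈ -87252.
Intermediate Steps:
((655 - 598)*(-235/(-1430) + B) - 637) + 1954 = ((655 - 598)*(-235/(-1430) - 1554) - 637) + 1954 = (57*(-235*(-1/1430) - 1554) - 637) + 1954 = (57*(47/286 - 1554) - 637) + 1954 = (57*(-444397/286) - 637) + 1954 = (-25330629/286 - 637) + 1954 = -25512811/286 + 1954 = -24953967/286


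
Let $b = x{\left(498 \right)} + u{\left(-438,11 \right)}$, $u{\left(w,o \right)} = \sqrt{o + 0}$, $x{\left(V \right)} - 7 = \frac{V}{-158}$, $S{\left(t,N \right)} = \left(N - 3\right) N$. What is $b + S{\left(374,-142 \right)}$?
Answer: $\frac{1626914}{79} + \sqrt{11} \approx 20597.0$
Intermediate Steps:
$S{\left(t,N \right)} = N \left(-3 + N\right)$ ($S{\left(t,N \right)} = \left(-3 + N\right) N = N \left(-3 + N\right)$)
$x{\left(V \right)} = 7 - \frac{V}{158}$ ($x{\left(V \right)} = 7 + \frac{V}{-158} = 7 + V \left(- \frac{1}{158}\right) = 7 - \frac{V}{158}$)
$u{\left(w,o \right)} = \sqrt{o}$
$b = \frac{304}{79} + \sqrt{11}$ ($b = \left(7 - \frac{249}{79}\right) + \sqrt{11} = \frac{304}{79} + \sqrt{11} \approx 7.1647$)
$b + S{\left(374,-142 \right)} = \left(\frac{304}{79} + \sqrt{11}\right) - 142 \left(-3 - 142\right) = \left(\frac{304}{79} + \sqrt{11}\right) - -20590 = \left(\frac{304}{79} + \sqrt{11}\right) + 20590 = \frac{1626914}{79} + \sqrt{11}$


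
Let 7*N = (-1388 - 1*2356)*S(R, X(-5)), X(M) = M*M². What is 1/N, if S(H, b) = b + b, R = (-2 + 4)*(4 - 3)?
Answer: 7/936000 ≈ 7.4786e-6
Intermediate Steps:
X(M) = M³
R = 2 (R = 2*1 = 2)
S(H, b) = 2*b
N = 936000/7 (N = ((-1388 - 1*2356)*(2*(-5)³))/7 = ((-1388 - 2356)*(2*(-125)))/7 = (-3744*(-250))/7 = (⅐)*936000 = 936000/7 ≈ 1.3371e+5)
1/N = 1/(936000/7) = 7/936000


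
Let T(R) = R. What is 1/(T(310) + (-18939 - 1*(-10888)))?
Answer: -1/7741 ≈ -0.00012918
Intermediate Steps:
1/(T(310) + (-18939 - 1*(-10888))) = 1/(310 + (-18939 - 1*(-10888))) = 1/(310 + (-18939 + 10888)) = 1/(310 - 8051) = 1/(-7741) = -1/7741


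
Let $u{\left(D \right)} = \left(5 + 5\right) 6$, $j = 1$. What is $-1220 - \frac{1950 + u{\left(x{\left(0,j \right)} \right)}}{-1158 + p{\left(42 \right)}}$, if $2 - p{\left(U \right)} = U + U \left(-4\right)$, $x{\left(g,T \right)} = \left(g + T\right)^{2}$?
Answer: $- \frac{125459}{103} \approx -1218.0$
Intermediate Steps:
$x{\left(g,T \right)} = \left(T + g\right)^{2}$
$p{\left(U \right)} = 2 + 3 U$ ($p{\left(U \right)} = 2 - \left(U + U \left(-4\right)\right) = 2 - \left(U - 4 U\right) = 2 - - 3 U = 2 + 3 U$)
$u{\left(D \right)} = 60$ ($u{\left(D \right)} = 10 \cdot 6 = 60$)
$-1220 - \frac{1950 + u{\left(x{\left(0,j \right)} \right)}}{-1158 + p{\left(42 \right)}} = -1220 - \frac{1950 + 60}{-1158 + \left(2 + 3 \cdot 42\right)} = -1220 - \frac{2010}{-1158 + \left(2 + 126\right)} = -1220 - \frac{2010}{-1158 + 128} = -1220 - \frac{2010}{-1030} = -1220 - 2010 \left(- \frac{1}{1030}\right) = -1220 - - \frac{201}{103} = -1220 + \frac{201}{103} = - \frac{125459}{103}$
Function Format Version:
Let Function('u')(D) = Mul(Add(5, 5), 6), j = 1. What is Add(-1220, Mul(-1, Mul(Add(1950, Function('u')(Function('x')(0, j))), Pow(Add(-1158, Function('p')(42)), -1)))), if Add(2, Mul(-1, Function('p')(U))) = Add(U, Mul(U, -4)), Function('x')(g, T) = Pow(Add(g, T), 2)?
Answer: Rational(-125459, 103) ≈ -1218.0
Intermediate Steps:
Function('x')(g, T) = Pow(Add(T, g), 2)
Function('p')(U) = Add(2, Mul(3, U)) (Function('p')(U) = Add(2, Mul(-1, Add(U, Mul(U, -4)))) = Add(2, Mul(-1, Add(U, Mul(-4, U)))) = Add(2, Mul(-1, Mul(-3, U))) = Add(2, Mul(3, U)))
Function('u')(D) = 60 (Function('u')(D) = Mul(10, 6) = 60)
Add(-1220, Mul(-1, Mul(Add(1950, Function('u')(Function('x')(0, j))), Pow(Add(-1158, Function('p')(42)), -1)))) = Add(-1220, Mul(-1, Mul(Add(1950, 60), Pow(Add(-1158, Add(2, Mul(3, 42))), -1)))) = Add(-1220, Mul(-1, Mul(2010, Pow(Add(-1158, Add(2, 126)), -1)))) = Add(-1220, Mul(-1, Mul(2010, Pow(Add(-1158, 128), -1)))) = Add(-1220, Mul(-1, Mul(2010, Pow(-1030, -1)))) = Add(-1220, Mul(-1, Mul(2010, Rational(-1, 1030)))) = Add(-1220, Mul(-1, Rational(-201, 103))) = Add(-1220, Rational(201, 103)) = Rational(-125459, 103)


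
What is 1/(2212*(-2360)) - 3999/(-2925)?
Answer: 1391737117/1017962400 ≈ 1.3672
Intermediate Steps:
1/(2212*(-2360)) - 3999/(-2925) = (1/2212)*(-1/2360) - 3999*(-1/2925) = -1/5220320 + 1333/975 = 1391737117/1017962400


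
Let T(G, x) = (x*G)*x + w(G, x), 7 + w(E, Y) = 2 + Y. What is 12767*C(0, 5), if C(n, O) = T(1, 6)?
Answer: 472379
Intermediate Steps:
w(E, Y) = -5 + Y (w(E, Y) = -7 + (2 + Y) = -5 + Y)
T(G, x) = -5 + x + G*x**2 (T(G, x) = (x*G)*x + (-5 + x) = (G*x)*x + (-5 + x) = G*x**2 + (-5 + x) = -5 + x + G*x**2)
C(n, O) = 37 (C(n, O) = -5 + 6 + 1*6**2 = -5 + 6 + 1*36 = -5 + 6 + 36 = 37)
12767*C(0, 5) = 12767*37 = 472379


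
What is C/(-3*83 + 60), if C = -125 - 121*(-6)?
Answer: -601/189 ≈ -3.1799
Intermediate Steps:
C = 601 (C = -125 + 726 = 601)
C/(-3*83 + 60) = 601/(-3*83 + 60) = 601/(-249 + 60) = 601/(-189) = 601*(-1/189) = -601/189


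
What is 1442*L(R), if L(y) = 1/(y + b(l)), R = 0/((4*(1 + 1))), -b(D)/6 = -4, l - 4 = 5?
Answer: 721/12 ≈ 60.083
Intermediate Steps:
l = 9 (l = 4 + 5 = 9)
b(D) = 24 (b(D) = -6*(-4) = 24)
R = 0 (R = 0/((4*2)) = 0/8 = 0*(⅛) = 0)
L(y) = 1/(24 + y) (L(y) = 1/(y + 24) = 1/(24 + y))
1442*L(R) = 1442/(24 + 0) = 1442/24 = 1442*(1/24) = 721/12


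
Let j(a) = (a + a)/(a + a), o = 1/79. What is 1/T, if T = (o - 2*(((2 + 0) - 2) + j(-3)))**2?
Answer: 6241/24649 ≈ 0.25319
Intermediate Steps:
o = 1/79 ≈ 0.012658
j(a) = 1 (j(a) = (2*a)/((2*a)) = (2*a)*(1/(2*a)) = 1)
T = 24649/6241 (T = (1/79 - 2*(((2 + 0) - 2) + 1))**2 = (1/79 - 2*((2 - 2) + 1))**2 = (1/79 - 2*(0 + 1))**2 = (1/79 - 2*1)**2 = (1/79 - 2)**2 = (-157/79)**2 = 24649/6241 ≈ 3.9495)
1/T = 1/(24649/6241) = 6241/24649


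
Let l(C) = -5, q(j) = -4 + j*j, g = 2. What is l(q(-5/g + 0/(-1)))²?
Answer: 25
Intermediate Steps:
q(j) = -4 + j²
l(q(-5/g + 0/(-1)))² = (-5)² = 25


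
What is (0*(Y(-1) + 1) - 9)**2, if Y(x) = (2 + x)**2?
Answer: 81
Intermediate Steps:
(0*(Y(-1) + 1) - 9)**2 = (0*((2 - 1)**2 + 1) - 9)**2 = (0*(1**2 + 1) - 9)**2 = (0*(1 + 1) - 9)**2 = (0*2 - 9)**2 = (0 - 9)**2 = (-9)**2 = 81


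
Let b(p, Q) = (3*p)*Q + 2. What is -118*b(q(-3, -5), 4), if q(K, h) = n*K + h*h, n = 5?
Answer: -14396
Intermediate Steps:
q(K, h) = h² + 5*K (q(K, h) = 5*K + h*h = 5*K + h² = h² + 5*K)
b(p, Q) = 2 + 3*Q*p (b(p, Q) = 3*Q*p + 2 = 2 + 3*Q*p)
-118*b(q(-3, -5), 4) = -118*(2 + 3*4*((-5)² + 5*(-3))) = -118*(2 + 3*4*(25 - 15)) = -118*(2 + 3*4*10) = -118*(2 + 120) = -118*122 = -14396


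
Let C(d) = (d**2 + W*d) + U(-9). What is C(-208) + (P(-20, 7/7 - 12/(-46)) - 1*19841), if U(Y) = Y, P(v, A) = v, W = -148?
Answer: 54178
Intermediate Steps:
C(d) = -9 + d**2 - 148*d (C(d) = (d**2 - 148*d) - 9 = -9 + d**2 - 148*d)
C(-208) + (P(-20, 7/7 - 12/(-46)) - 1*19841) = (-9 + (-208)**2 - 148*(-208)) + (-20 - 1*19841) = (-9 + 43264 + 30784) + (-20 - 19841) = 74039 - 19861 = 54178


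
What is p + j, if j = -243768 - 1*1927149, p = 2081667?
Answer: -89250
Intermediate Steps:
j = -2170917 (j = -243768 - 1927149 = -2170917)
p + j = 2081667 - 2170917 = -89250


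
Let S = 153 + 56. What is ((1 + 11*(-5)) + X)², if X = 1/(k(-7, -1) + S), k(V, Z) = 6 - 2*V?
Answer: 152893225/52441 ≈ 2915.5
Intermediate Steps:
S = 209
X = 1/229 (X = 1/((6 - 2*(-7)) + 209) = 1/((6 + 14) + 209) = 1/(20 + 209) = 1/229 ≈ 0.0043668)
((1 + 11*(-5)) + X)² = ((1 + 11*(-5)) + 1/229)² = ((1 - 55) + 1/229)² = (-54 + 1/229)² = (-12365/229)² = 152893225/52441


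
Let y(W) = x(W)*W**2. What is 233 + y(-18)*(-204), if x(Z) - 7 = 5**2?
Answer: -2114839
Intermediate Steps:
x(Z) = 32 (x(Z) = 7 + 5**2 = 7 + 25 = 32)
y(W) = 32*W**2
233 + y(-18)*(-204) = 233 + (32*(-18)**2)*(-204) = 233 + (32*324)*(-204) = 233 + 10368*(-204) = 233 - 2115072 = -2114839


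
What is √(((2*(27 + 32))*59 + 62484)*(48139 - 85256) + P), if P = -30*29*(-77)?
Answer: 8*I*√40274378 ≈ 50770.0*I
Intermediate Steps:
P = 66990 (P = -870*(-77) = 66990)
√(((2*(27 + 32))*59 + 62484)*(48139 - 85256) + P) = √(((2*(27 + 32))*59 + 62484)*(48139 - 85256) + 66990) = √(((2*59)*59 + 62484)*(-37117) + 66990) = √((118*59 + 62484)*(-37117) + 66990) = √((6962 + 62484)*(-37117) + 66990) = √(69446*(-37117) + 66990) = √(-2577627182 + 66990) = √(-2577560192) = 8*I*√40274378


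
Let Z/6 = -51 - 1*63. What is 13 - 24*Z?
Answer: 16429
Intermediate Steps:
Z = -684 (Z = 6*(-51 - 1*63) = 6*(-51 - 63) = 6*(-114) = -684)
13 - 24*Z = 13 - 24*(-684) = 13 + 16416 = 16429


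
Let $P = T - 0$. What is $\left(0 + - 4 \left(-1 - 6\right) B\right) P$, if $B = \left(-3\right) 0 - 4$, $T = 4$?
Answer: $-448$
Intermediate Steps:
$B = -4$ ($B = 0 - 4 = -4$)
$P = 4$ ($P = 4 - 0 = 4 + 0 = 4$)
$\left(0 + - 4 \left(-1 - 6\right) B\right) P = \left(0 + - 4 \left(-1 - 6\right) \left(-4\right)\right) 4 = \left(0 + \left(-4\right) \left(-7\right) \left(-4\right)\right) 4 = \left(0 + 28 \left(-4\right)\right) 4 = \left(0 - 112\right) 4 = \left(-112\right) 4 = -448$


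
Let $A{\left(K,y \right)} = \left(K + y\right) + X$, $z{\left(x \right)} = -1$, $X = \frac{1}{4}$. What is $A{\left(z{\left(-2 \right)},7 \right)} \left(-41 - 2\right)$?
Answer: $- \frac{1075}{4} \approx -268.75$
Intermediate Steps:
$X = \frac{1}{4} \approx 0.25$
$A{\left(K,y \right)} = \frac{1}{4} + K + y$ ($A{\left(K,y \right)} = \left(K + y\right) + \frac{1}{4} = \frac{1}{4} + K + y$)
$A{\left(z{\left(-2 \right)},7 \right)} \left(-41 - 2\right) = \left(\frac{1}{4} - 1 + 7\right) \left(-41 - 2\right) = \frac{25}{4} \left(-43\right) = - \frac{1075}{4}$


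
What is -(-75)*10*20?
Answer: 15000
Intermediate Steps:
-(-75)*10*20 = -15*(-50)*20 = 750*20 = 15000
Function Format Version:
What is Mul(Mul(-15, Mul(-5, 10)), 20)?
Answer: 15000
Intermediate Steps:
Mul(Mul(-15, Mul(-5, 10)), 20) = Mul(Mul(-15, -50), 20) = Mul(750, 20) = 15000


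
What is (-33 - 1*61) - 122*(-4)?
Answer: 394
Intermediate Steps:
(-33 - 1*61) - 122*(-4) = (-33 - 61) + 488 = -94 + 488 = 394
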